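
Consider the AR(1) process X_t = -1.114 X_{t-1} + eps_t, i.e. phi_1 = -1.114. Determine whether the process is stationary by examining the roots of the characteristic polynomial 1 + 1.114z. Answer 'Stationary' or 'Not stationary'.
\text{Not stationary}

The AR(p) characteristic polynomial is P(z) = 1 + 1.114z.
Stationarity requires all roots to lie outside the unit circle, i.e. |z| > 1 for every root.
This is linear in z: 1 + (1.114) z = 0  =>  z = -1/(1.114) = -0.897666,  |z| = 0.897666.
Moduli of all roots: 0.8977.
All moduli strictly greater than 1? No.
Verdict: Not stationary.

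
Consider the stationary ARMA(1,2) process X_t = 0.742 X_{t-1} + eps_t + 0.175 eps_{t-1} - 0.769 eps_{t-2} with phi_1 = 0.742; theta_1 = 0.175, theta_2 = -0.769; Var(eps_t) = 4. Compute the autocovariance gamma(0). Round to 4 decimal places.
\gamma(0) = 7.4334

Multiply the model equation by X_{t-k} and take expectations. With theta_0 = psi_0 = 1 and psi_j the MA(infinity) weights, this gives
  gamma(k) - sum_i phi_i gamma(k-i) = c_k,
  c_k = sigma^2 * sum_{j=k..q} theta_j psi_{j-k}   (c_k = 0 for k > q),
using gamma(-m) = gamma(m).
psi-weights needed (psi_j = theta_j + sum_i phi_i psi_{j-i}):
  psi_1 = theta_1 + phi_1 = 0.175 + (0.742) = 0.917
  psi_2 = theta_2 + phi_1 psi_1 = -0.769 + (0.742)(0.917) = -0.088586
Right-hand sides:
  c_0 = sigma^2 (1 + theta_1 psi_1 + theta_2 psi_2) = 4 * (1 + (0.175)(0.917) + (-0.769)(-0.088586)) = 4 * 1.228598 = 4.914391
  c_1 = sigma^2 (theta_1 + theta_2 psi_1) = 4 * (0.175 + (-0.769)(0.917)) = -2.120692
  c_2 = sigma^2 theta_2 = 4 * (-0.769) = -3.076
Equations for k = 0 and k = 1 (AR order 1):
  gamma(0) = phi_1 gamma(1) + c_0
  gamma(1) = phi_1 gamma(0) + c_1
Substituting the second into the first: gamma(0) (1 - phi_1^2) = c_0 + phi_1 c_1, so
  gamma(0) = (c_0 + phi_1 c_1) / (1 - phi_1^2) = (4.914391 + (0.742)(-2.120692)) / (1 - (0.742)^2) = 3.340837 / 0.449436 = 7.433399.
Therefore gamma(0) = 7.4334 (to 4 decimal places).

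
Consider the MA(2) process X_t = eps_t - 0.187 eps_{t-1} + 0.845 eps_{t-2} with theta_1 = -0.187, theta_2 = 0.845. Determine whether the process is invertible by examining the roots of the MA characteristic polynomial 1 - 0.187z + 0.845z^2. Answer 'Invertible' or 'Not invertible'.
\text{Invertible}

The MA(q) characteristic polynomial is P(z) = 1 - 0.187z + 0.845z^2.
Invertibility requires all roots to lie outside the unit circle, i.e. |z| > 1 for every root.
Set 1 + (-0.187) z + (0.845) z^2 = 0, i.e. a z^2 + b z + c = 0 with a = 0.845, b = -0.187, c = 1.
Discriminant D = b^2 - 4ac = (-0.187)^2 - 4*(0.845)*1 = 0.034969 - (3.38) = -3.345031.
D < 0, so the roots are the complex-conjugate pair z = (-b +/- i sqrt(-D)) / (2a) = 0.1107 +/- 1.0822i.
For a conjugate pair |z|^2 = z * conj(z) = (product of roots) = c/a = 1/(0.845) = 1.183432, so |z| = sqrt(1.183432) = 1.0879 for both roots.
Moduli of all roots: 1.0879, 1.0879.
All moduli strictly greater than 1? Yes.
Verdict: Invertible.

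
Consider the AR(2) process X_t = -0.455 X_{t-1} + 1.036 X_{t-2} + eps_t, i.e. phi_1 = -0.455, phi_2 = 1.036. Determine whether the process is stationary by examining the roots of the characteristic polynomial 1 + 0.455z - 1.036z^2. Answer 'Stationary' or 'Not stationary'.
\text{Not stationary}

The AR(p) characteristic polynomial is P(z) = 1 + 0.455z - 1.036z^2.
Stationarity requires all roots to lie outside the unit circle, i.e. |z| > 1 for every root.
Set 1 + (0.455) z + (-1.036) z^2 = 0, i.e. a z^2 + b z + c = 0 with a = -1.036, b = 0.455, c = 1.
Discriminant D = b^2 - 4ac = (0.455)^2 - 4*(-1.036)*1 = 0.207025 - (-4.144) = 4.351025.
D >= 0, so the roots are real: z = (-b +/- sqrt(D)) / (2a) = (-0.455 +/- 2.085911) / (-2.072).
  z_1 = (-0.455 + 2.085911) / (-2.072) = -0.7871,   |z_1| = 0.7871.
  z_2 = (-0.455 - 2.085911) / (-2.072) = 1.2263,   |z_2| = 1.2263.
Moduli of all roots: 0.7871, 1.2263.
All moduli strictly greater than 1? No.
Verdict: Not stationary.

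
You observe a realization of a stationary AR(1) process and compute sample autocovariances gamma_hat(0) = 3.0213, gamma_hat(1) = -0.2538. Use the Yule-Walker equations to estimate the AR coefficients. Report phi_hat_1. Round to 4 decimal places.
\hat\phi_{1} = -0.0840

The Yule-Walker equations for an AR(p) process read, in matrix form,
  Gamma_p phi = r_p,   with   (Gamma_p)_{ij} = gamma(|i - j|),
                       (r_p)_i = gamma(i),   i,j = 1..p.
Substitute the sample gammas (Toeplitz matrix and right-hand side of size 1):
  Gamma_p = [[3.0213]]
  r_p     = [-0.2538]
With p = 1 this is the single equation gamma(0) phi_1 = gamma(1):
  phi_hat_1 = gamma(1) / gamma(0) = -0.2538 / 3.0213 = -0.0840.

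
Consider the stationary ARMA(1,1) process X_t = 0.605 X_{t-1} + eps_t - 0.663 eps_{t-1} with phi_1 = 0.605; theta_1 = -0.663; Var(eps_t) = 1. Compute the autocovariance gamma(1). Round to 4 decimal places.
\gamma(1) = -0.0548

Multiply the model equation by X_{t-k} and take expectations. With theta_0 = psi_0 = 1 and psi_j the MA(infinity) weights, this gives
  gamma(k) - sum_i phi_i gamma(k-i) = c_k,
  c_k = sigma^2 * sum_{j=k..q} theta_j psi_{j-k}   (c_k = 0 for k > q),
using gamma(-m) = gamma(m).
psi-weights needed (psi_j = theta_j + sum_i phi_i psi_{j-i}):
  psi_1 = theta_1 + phi_1 = -0.663 + (0.605) = -0.058
Right-hand sides:
  c_0 = sigma^2 (1 + theta_1 psi_1) = 1 * (1 + (-0.663)(-0.058)) = 1 * 1.038454 = 1.038454
  c_1 = sigma^2 theta_1 = 1 * (-0.663) = -0.663
  c_2 = 0
Equations for k = 0 and k = 1 (AR order 1):
  gamma(0) = phi_1 gamma(1) + c_0
  gamma(1) = phi_1 gamma(0) + c_1
Substituting the second into the first: gamma(0) (1 - phi_1^2) = c_0 + phi_1 c_1, so
  gamma(0) = (c_0 + phi_1 c_1) / (1 - phi_1^2) = (1.038454 + (0.605)(-0.663)) / (1 - (0.605)^2) = 0.637339 / 0.633975 = 1.005306.
  gamma(1) = phi_1 gamma(0) + c_1 = (0.605)(1.005306) + (-0.663) = -0.05479.
Therefore gamma(1) = -0.0548 (to 4 decimal places).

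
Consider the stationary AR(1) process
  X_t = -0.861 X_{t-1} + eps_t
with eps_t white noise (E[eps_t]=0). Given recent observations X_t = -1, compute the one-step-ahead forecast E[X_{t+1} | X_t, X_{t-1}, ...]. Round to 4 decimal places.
E[X_{t+1} \mid \mathcal F_t] = 0.8610

For an AR(p) model X_t = c + sum_i phi_i X_{t-i} + eps_t, the
one-step-ahead conditional mean is
  E[X_{t+1} | X_t, ...] = c + sum_i phi_i X_{t+1-i}.
Substitute known values:
  E[X_{t+1} | ...] = (-0.861) * (-1)
                   = 0.8610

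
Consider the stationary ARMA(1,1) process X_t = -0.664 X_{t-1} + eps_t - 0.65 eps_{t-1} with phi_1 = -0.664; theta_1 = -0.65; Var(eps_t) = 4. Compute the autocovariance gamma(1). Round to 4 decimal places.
\gamma(1) = -13.4581

Multiply the model equation by X_{t-k} and take expectations. With theta_0 = psi_0 = 1 and psi_j the MA(infinity) weights, this gives
  gamma(k) - sum_i phi_i gamma(k-i) = c_k,
  c_k = sigma^2 * sum_{j=k..q} theta_j psi_{j-k}   (c_k = 0 for k > q),
using gamma(-m) = gamma(m).
psi-weights needed (psi_j = theta_j + sum_i phi_i psi_{j-i}):
  psi_1 = theta_1 + phi_1 = -0.65 + (-0.664) = -1.314
Right-hand sides:
  c_0 = sigma^2 (1 + theta_1 psi_1) = 4 * (1 + (-0.65)(-1.314)) = 4 * 1.8541 = 7.4164
  c_1 = sigma^2 theta_1 = 4 * (-0.65) = -2.6
  c_2 = 0
Equations for k = 0 and k = 1 (AR order 1):
  gamma(0) = phi_1 gamma(1) + c_0
  gamma(1) = phi_1 gamma(0) + c_1
Substituting the second into the first: gamma(0) (1 - phi_1^2) = c_0 + phi_1 c_1, so
  gamma(0) = (c_0 + phi_1 c_1) / (1 - phi_1^2) = (7.4164 + (-0.664)(-2.6)) / (1 - (-0.664)^2) = 9.1428 / 0.559104 = 16.352593.
  gamma(1) = phi_1 gamma(0) + c_1 = (-0.664)(16.352593) + (-2.6) = -13.458122.
Therefore gamma(1) = -13.4581 (to 4 decimal places).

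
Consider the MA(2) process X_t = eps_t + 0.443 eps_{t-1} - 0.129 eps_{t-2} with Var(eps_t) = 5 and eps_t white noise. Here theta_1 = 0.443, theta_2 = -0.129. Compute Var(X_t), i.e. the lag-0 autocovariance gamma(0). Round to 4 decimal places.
\gamma(0) = 6.0645

For an MA(q) process X_t = eps_t + sum_i theta_i eps_{t-i} with
Var(eps_t) = sigma^2, the variance is
  gamma(0) = sigma^2 * (1 + sum_i theta_i^2).
  sum_i theta_i^2 = (0.443)^2 + (-0.129)^2 = 0.196249 + 0.016641 = 0.21289.
  gamma(0) = 5 * (1 + 0.21289) = 5 * 1.21289 = 6.06445, which rounds to 6.0645.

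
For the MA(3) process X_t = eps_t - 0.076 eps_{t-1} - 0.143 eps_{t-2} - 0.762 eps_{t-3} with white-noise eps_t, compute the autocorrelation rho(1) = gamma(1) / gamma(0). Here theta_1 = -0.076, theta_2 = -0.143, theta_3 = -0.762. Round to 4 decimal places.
\rho(1) = 0.0273

For an MA(q) process with theta_0 = 1, the autocovariance is
  gamma(k) = sigma^2 * sum_{i=0..q-k} theta_i * theta_{i+k},
and rho(k) = gamma(k) / gamma(0). Sigma^2 cancels.
  numerator   = (1)*(-0.076) + (-0.076)*(-0.143) + (-0.143)*(-0.762) = 0.043834.
  denominator = (1)^2 + (-0.076)^2 + (-0.143)^2 + (-0.762)^2 = 1.606869.
  rho(1) = 0.043834 / 1.606869 = 0.0273.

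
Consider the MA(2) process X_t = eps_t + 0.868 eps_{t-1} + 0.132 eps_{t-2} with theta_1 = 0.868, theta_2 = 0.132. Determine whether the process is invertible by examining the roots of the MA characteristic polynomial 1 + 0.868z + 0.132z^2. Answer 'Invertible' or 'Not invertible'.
\text{Invertible}

The MA(q) characteristic polynomial is P(z) = 1 + 0.868z + 0.132z^2.
Invertibility requires all roots to lie outside the unit circle, i.e. |z| > 1 for every root.
Set 1 + (0.868) z + (0.132) z^2 = 0, i.e. a z^2 + b z + c = 0 with a = 0.132, b = 0.868, c = 1.
Discriminant D = b^2 - 4ac = (0.868)^2 - 4*(0.132)*1 = 0.753424 - (0.528) = 0.225424.
D >= 0, so the roots are real: z = (-b +/- sqrt(D)) / (2a) = (-0.868 +/- 0.474788) / (0.264).
  z_1 = (-0.868 + 0.474788) / (0.264) = -1.4894,   |z_1| = 1.4894.
  z_2 = (-0.868 - 0.474788) / (0.264) = -5.0863,   |z_2| = 5.0863.
Moduli of all roots: 1.4894, 5.0863.
All moduli strictly greater than 1? Yes.
Verdict: Invertible.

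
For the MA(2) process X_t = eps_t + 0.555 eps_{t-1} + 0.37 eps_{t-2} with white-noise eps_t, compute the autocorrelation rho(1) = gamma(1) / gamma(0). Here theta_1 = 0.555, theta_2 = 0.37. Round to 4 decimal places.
\rho(1) = 0.5262

For an MA(q) process with theta_0 = 1, the autocovariance is
  gamma(k) = sigma^2 * sum_{i=0..q-k} theta_i * theta_{i+k},
and rho(k) = gamma(k) / gamma(0). Sigma^2 cancels.
  numerator   = (1)*(0.555) + (0.555)*(0.37) = 0.76035.
  denominator = (1)^2 + (0.555)^2 + (0.37)^2 = 1.444925.
  rho(1) = 0.76035 / 1.444925 = 0.5262.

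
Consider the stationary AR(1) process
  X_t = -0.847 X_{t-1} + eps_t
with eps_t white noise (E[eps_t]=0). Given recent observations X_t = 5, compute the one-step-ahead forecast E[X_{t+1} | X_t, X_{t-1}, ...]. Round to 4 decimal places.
E[X_{t+1} \mid \mathcal F_t] = -4.2350

For an AR(p) model X_t = c + sum_i phi_i X_{t-i} + eps_t, the
one-step-ahead conditional mean is
  E[X_{t+1} | X_t, ...] = c + sum_i phi_i X_{t+1-i}.
Substitute known values:
  E[X_{t+1} | ...] = (-0.847) * (5)
                   = -4.2350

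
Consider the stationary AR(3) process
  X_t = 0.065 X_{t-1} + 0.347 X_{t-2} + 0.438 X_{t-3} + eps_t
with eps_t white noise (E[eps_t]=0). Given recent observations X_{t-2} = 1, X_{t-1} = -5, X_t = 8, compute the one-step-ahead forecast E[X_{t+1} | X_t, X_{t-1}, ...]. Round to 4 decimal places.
E[X_{t+1} \mid \mathcal F_t] = -0.7770

For an AR(p) model X_t = c + sum_i phi_i X_{t-i} + eps_t, the
one-step-ahead conditional mean is
  E[X_{t+1} | X_t, ...] = c + sum_i phi_i X_{t+1-i}.
Substitute known values:
  E[X_{t+1} | ...] = (0.065) * (8) + (0.347) * (-5) + (0.438) * (1)
                   = -0.7770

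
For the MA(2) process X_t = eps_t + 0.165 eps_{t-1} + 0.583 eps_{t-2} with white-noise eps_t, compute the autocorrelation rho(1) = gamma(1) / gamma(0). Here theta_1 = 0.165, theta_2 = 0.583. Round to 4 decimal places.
\rho(1) = 0.1911

For an MA(q) process with theta_0 = 1, the autocovariance is
  gamma(k) = sigma^2 * sum_{i=0..q-k} theta_i * theta_{i+k},
and rho(k) = gamma(k) / gamma(0). Sigma^2 cancels.
  numerator   = (1)*(0.165) + (0.165)*(0.583) = 0.261195.
  denominator = (1)^2 + (0.165)^2 + (0.583)^2 = 1.367114.
  rho(1) = 0.261195 / 1.367114 = 0.1911.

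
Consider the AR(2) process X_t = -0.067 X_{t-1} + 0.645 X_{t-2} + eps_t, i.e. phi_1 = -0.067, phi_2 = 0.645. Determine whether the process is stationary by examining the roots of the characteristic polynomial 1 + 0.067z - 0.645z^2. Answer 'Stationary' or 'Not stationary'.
\text{Stationary}

The AR(p) characteristic polynomial is P(z) = 1 + 0.067z - 0.645z^2.
Stationarity requires all roots to lie outside the unit circle, i.e. |z| > 1 for every root.
Set 1 + (0.067) z + (-0.645) z^2 = 0, i.e. a z^2 + b z + c = 0 with a = -0.645, b = 0.067, c = 1.
Discriminant D = b^2 - 4ac = (0.067)^2 - 4*(-0.645)*1 = 0.004489 - (-2.58) = 2.584489.
D >= 0, so the roots are real: z = (-b +/- sqrt(D)) / (2a) = (-0.067 +/- 1.607635) / (-1.29).
  z_1 = (-0.067 + 1.607635) / (-1.29) = -1.1943,   |z_1| = 1.1943.
  z_2 = (-0.067 - 1.607635) / (-1.29) = 1.2982,   |z_2| = 1.2982.
Moduli of all roots: 1.1943, 1.2982.
All moduli strictly greater than 1? Yes.
Verdict: Stationary.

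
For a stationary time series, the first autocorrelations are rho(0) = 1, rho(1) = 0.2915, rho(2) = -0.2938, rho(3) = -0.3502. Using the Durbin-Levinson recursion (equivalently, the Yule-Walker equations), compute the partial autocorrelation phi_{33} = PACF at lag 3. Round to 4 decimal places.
\phi_{33} = -0.1430

The PACF at lag k is phi_{kk}, the last component of the solution
to the Yule-Walker system G_k phi = r_k where
  (G_k)_{ij} = rho(|i - j|), (r_k)_i = rho(i), i,j = 1..k.
Equivalently, Durbin-Levinson gives phi_{kk} iteratively:
  phi_{11} = rho(1)
  phi_{kk} = [rho(k) - sum_{j=1..k-1} phi_{k-1,j} rho(k-j)]
            / [1 - sum_{j=1..k-1} phi_{k-1,j} rho(j)],
  phi_{k,j} = phi_{k-1,j} - phi_{kk} phi_{k-1,k-j},  j = 1..k-1.
Step k = 1:
  phi_11 = rho(1) = 0.2915.
Step k = 2:
  phi_22 = [rho(2) - phi_11 rho(1)] / [1 - phi_11 rho(1)] = [-0.2938 - (0.2915)(0.2915)] / [1 - (0.2915)(0.2915)]
         = -0.37877225 / 0.91502775 = -0.413946.
  Update: phi_21 = phi_11 - phi_22 phi_11 = 0.2915 - (-0.413946)(0.2915) = 0.412165.
Step k = 3:
  phi_33 = [rho(3) - phi_21 rho(2) - phi_22 rho(1)] / [1 - phi_21 rho(1) - phi_22 rho(2)]
    numerator   = -0.3502 - (0.412165)(-0.2938) - (-0.413946)(0.2915) = -0.10844052
    denominator = 1 - (0.412165)(0.2915) - (-0.413946)(-0.2938) = 0.75823642
  phi_33 = -0.10844052 / 0.75823642 = -0.143.
Therefore phi_{33} = -0.1430.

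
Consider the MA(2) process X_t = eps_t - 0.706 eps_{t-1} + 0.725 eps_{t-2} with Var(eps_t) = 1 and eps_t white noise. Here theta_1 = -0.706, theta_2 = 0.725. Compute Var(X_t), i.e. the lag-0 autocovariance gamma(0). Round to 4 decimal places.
\gamma(0) = 2.0241

For an MA(q) process X_t = eps_t + sum_i theta_i eps_{t-i} with
Var(eps_t) = sigma^2, the variance is
  gamma(0) = sigma^2 * (1 + sum_i theta_i^2).
  sum_i theta_i^2 = (-0.706)^2 + (0.725)^2 = 0.498436 + 0.525625 = 1.024061.
  gamma(0) = 1 * (1 + 1.024061) = 1 * 2.024061 = 2.024061, which rounds to 2.0241.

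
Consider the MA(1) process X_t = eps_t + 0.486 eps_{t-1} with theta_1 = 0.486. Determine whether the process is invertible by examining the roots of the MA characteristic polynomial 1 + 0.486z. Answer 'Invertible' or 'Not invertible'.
\text{Invertible}

The MA(q) characteristic polynomial is P(z) = 1 + 0.486z.
Invertibility requires all roots to lie outside the unit circle, i.e. |z| > 1 for every root.
This is linear in z: 1 + (0.486) z = 0  =>  z = -1/(0.486) = -2.057613,  |z| = 2.057613.
Moduli of all roots: 2.0576.
All moduli strictly greater than 1? Yes.
Verdict: Invertible.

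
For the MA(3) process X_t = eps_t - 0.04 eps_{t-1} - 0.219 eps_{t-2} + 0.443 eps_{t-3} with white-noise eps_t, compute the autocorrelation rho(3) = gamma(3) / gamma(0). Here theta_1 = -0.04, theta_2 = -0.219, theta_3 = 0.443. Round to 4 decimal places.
\rho(3) = 0.3556

For an MA(q) process with theta_0 = 1, the autocovariance is
  gamma(k) = sigma^2 * sum_{i=0..q-k} theta_i * theta_{i+k},
and rho(k) = gamma(k) / gamma(0). Sigma^2 cancels.
  numerator   = (1)*(0.443) = 0.443.
  denominator = (1)^2 + (-0.04)^2 + (-0.219)^2 + (0.443)^2 = 1.24581.
  rho(3) = 0.443 / 1.24581 = 0.3556.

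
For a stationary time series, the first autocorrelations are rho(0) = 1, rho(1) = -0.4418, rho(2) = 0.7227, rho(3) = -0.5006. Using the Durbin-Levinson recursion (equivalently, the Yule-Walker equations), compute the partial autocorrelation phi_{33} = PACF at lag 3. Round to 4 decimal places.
\phi_{33} = -0.2200

The PACF at lag k is phi_{kk}, the last component of the solution
to the Yule-Walker system G_k phi = r_k where
  (G_k)_{ij} = rho(|i - j|), (r_k)_i = rho(i), i,j = 1..k.
Equivalently, Durbin-Levinson gives phi_{kk} iteratively:
  phi_{11} = rho(1)
  phi_{kk} = [rho(k) - sum_{j=1..k-1} phi_{k-1,j} rho(k-j)]
            / [1 - sum_{j=1..k-1} phi_{k-1,j} rho(j)],
  phi_{k,j} = phi_{k-1,j} - phi_{kk} phi_{k-1,k-j},  j = 1..k-1.
Step k = 1:
  phi_11 = rho(1) = -0.4418.
Step k = 2:
  phi_22 = [rho(2) - phi_11 rho(1)] / [1 - phi_11 rho(1)] = [0.7227 - (-0.4418)(-0.4418)] / [1 - (-0.4418)(-0.4418)]
         = 0.52751276 / 0.80481276 = 0.655448.
  Update: phi_21 = phi_11 - phi_22 phi_11 = -0.4418 - (0.655448)(-0.4418) = -0.152223.
Step k = 3:
  phi_33 = [rho(3) - phi_21 rho(2) - phi_22 rho(1)] / [1 - phi_21 rho(1) - phi_22 rho(2)]
    numerator   = -0.5006 - (-0.152223)(0.7227) - (0.655448)(-0.4418) = -0.10101148
    denominator = 1 - (-0.152223)(-0.4418) - (0.655448)(0.7227) = 0.45905568
  phi_33 = -0.10101148 / 0.45905568 = -0.22.
Therefore phi_{33} = -0.2200.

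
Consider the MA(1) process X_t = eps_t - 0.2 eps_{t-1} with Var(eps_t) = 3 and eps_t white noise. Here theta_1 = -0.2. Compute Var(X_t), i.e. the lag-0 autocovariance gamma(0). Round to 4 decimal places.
\gamma(0) = 3.1200

For an MA(q) process X_t = eps_t + sum_i theta_i eps_{t-i} with
Var(eps_t) = sigma^2, the variance is
  gamma(0) = sigma^2 * (1 + sum_i theta_i^2).
  sum_i theta_i^2 = (-0.2)^2 = 0.04.
  gamma(0) = 3 * (1 + 0.04) = 3 * 1.04 = 3.12, which rounds to 3.1200.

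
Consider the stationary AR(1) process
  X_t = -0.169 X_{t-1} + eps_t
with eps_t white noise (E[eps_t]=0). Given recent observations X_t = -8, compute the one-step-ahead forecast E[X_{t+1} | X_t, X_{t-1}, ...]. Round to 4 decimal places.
E[X_{t+1} \mid \mathcal F_t] = 1.3520

For an AR(p) model X_t = c + sum_i phi_i X_{t-i} + eps_t, the
one-step-ahead conditional mean is
  E[X_{t+1} | X_t, ...] = c + sum_i phi_i X_{t+1-i}.
Substitute known values:
  E[X_{t+1} | ...] = (-0.169) * (-8)
                   = 1.3520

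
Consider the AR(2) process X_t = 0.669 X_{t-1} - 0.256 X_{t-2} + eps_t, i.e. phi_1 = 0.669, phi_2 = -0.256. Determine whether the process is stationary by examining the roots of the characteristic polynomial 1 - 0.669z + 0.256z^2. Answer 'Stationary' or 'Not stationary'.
\text{Stationary}

The AR(p) characteristic polynomial is P(z) = 1 - 0.669z + 0.256z^2.
Stationarity requires all roots to lie outside the unit circle, i.e. |z| > 1 for every root.
Set 1 + (-0.669) z + (0.256) z^2 = 0, i.e. a z^2 + b z + c = 0 with a = 0.256, b = -0.669, c = 1.
Discriminant D = b^2 - 4ac = (-0.669)^2 - 4*(0.256)*1 = 0.447561 - (1.024) = -0.576439.
D < 0, so the roots are the complex-conjugate pair z = (-b +/- i sqrt(-D)) / (2a) = 1.3066 +/- 1.4829i.
For a conjugate pair |z|^2 = z * conj(z) = (product of roots) = c/a = 1/(0.256) = 3.90625, so |z| = sqrt(3.90625) = 1.9764 for both roots.
Moduli of all roots: 1.9764, 1.9764.
All moduli strictly greater than 1? Yes.
Verdict: Stationary.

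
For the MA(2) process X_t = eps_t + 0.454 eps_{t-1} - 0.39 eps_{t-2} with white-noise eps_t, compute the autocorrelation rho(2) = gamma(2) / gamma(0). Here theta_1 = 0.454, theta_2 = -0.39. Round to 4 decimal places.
\rho(2) = -0.2871

For an MA(q) process with theta_0 = 1, the autocovariance is
  gamma(k) = sigma^2 * sum_{i=0..q-k} theta_i * theta_{i+k},
and rho(k) = gamma(k) / gamma(0). Sigma^2 cancels.
  numerator   = (1)*(-0.39) = -0.39.
  denominator = (1)^2 + (0.454)^2 + (-0.39)^2 = 1.358216.
  rho(2) = -0.39 / 1.358216 = -0.2871.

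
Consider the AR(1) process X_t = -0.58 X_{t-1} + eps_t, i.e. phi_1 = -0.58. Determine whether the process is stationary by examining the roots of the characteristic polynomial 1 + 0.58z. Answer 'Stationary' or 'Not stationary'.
\text{Stationary}

The AR(p) characteristic polynomial is P(z) = 1 + 0.58z.
Stationarity requires all roots to lie outside the unit circle, i.e. |z| > 1 for every root.
This is linear in z: 1 + (0.58) z = 0  =>  z = -1/(0.58) = -1.724138,  |z| = 1.724138.
Moduli of all roots: 1.7241.
All moduli strictly greater than 1? Yes.
Verdict: Stationary.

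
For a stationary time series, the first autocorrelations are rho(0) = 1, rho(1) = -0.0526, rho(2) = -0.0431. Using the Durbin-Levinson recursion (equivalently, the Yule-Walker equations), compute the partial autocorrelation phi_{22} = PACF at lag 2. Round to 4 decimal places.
\phi_{22} = -0.0460

The PACF at lag k is phi_{kk}, the last component of the solution
to the Yule-Walker system G_k phi = r_k where
  (G_k)_{ij} = rho(|i - j|), (r_k)_i = rho(i), i,j = 1..k.
Equivalently, Durbin-Levinson gives phi_{kk} iteratively:
  phi_{11} = rho(1)
  phi_{kk} = [rho(k) - sum_{j=1..k-1} phi_{k-1,j} rho(k-j)]
            / [1 - sum_{j=1..k-1} phi_{k-1,j} rho(j)],
  phi_{k,j} = phi_{k-1,j} - phi_{kk} phi_{k-1,k-j},  j = 1..k-1.
Step k = 1:
  phi_11 = rho(1) = -0.0526.
Step k = 2:
  phi_22 = [rho(2) - phi_11 rho(1)] / [1 - phi_11 rho(1)] = [-0.0431 - (-0.0526)(-0.0526)] / [1 - (-0.0526)(-0.0526)]
         = -0.04586676 / 0.99723324 = -0.046.
Therefore phi_{22} = -0.0460.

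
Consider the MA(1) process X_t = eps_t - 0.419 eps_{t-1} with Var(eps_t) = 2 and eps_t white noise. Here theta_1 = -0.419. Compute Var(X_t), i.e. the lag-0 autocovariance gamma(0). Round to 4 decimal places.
\gamma(0) = 2.3511

For an MA(q) process X_t = eps_t + sum_i theta_i eps_{t-i} with
Var(eps_t) = sigma^2, the variance is
  gamma(0) = sigma^2 * (1 + sum_i theta_i^2).
  sum_i theta_i^2 = (-0.419)^2 = 0.175561.
  gamma(0) = 2 * (1 + 0.175561) = 2 * 1.175561 = 2.351122, which rounds to 2.3511.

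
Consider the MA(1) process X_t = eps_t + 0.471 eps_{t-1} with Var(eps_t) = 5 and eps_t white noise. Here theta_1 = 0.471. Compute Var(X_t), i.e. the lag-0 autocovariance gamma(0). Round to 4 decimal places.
\gamma(0) = 6.1092

For an MA(q) process X_t = eps_t + sum_i theta_i eps_{t-i} with
Var(eps_t) = sigma^2, the variance is
  gamma(0) = sigma^2 * (1 + sum_i theta_i^2).
  sum_i theta_i^2 = (0.471)^2 = 0.221841.
  gamma(0) = 5 * (1 + 0.221841) = 5 * 1.221841 = 6.109205, which rounds to 6.1092.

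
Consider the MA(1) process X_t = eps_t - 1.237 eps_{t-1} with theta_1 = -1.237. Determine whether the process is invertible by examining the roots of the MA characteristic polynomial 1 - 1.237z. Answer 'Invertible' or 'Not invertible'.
\text{Not invertible}

The MA(q) characteristic polynomial is P(z) = 1 - 1.237z.
Invertibility requires all roots to lie outside the unit circle, i.e. |z| > 1 for every root.
This is linear in z: 1 + (-1.237) z = 0  =>  z = -1/(-1.237) = 0.808407,  |z| = 0.808407.
Moduli of all roots: 0.8084.
All moduli strictly greater than 1? No.
Verdict: Not invertible.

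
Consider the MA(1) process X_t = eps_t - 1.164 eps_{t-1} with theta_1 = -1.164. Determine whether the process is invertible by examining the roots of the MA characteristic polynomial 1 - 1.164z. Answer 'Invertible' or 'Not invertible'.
\text{Not invertible}

The MA(q) characteristic polynomial is P(z) = 1 - 1.164z.
Invertibility requires all roots to lie outside the unit circle, i.e. |z| > 1 for every root.
This is linear in z: 1 + (-1.164) z = 0  =>  z = -1/(-1.164) = 0.859107,  |z| = 0.859107.
Moduli of all roots: 0.8591.
All moduli strictly greater than 1? No.
Verdict: Not invertible.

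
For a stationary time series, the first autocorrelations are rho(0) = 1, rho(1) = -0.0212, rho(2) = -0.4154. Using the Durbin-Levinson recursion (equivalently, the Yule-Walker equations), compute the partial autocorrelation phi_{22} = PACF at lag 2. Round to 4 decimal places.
\phi_{22} = -0.4160

The PACF at lag k is phi_{kk}, the last component of the solution
to the Yule-Walker system G_k phi = r_k where
  (G_k)_{ij} = rho(|i - j|), (r_k)_i = rho(i), i,j = 1..k.
Equivalently, Durbin-Levinson gives phi_{kk} iteratively:
  phi_{11} = rho(1)
  phi_{kk} = [rho(k) - sum_{j=1..k-1} phi_{k-1,j} rho(k-j)]
            / [1 - sum_{j=1..k-1} phi_{k-1,j} rho(j)],
  phi_{k,j} = phi_{k-1,j} - phi_{kk} phi_{k-1,k-j},  j = 1..k-1.
Step k = 1:
  phi_11 = rho(1) = -0.0212.
Step k = 2:
  phi_22 = [rho(2) - phi_11 rho(1)] / [1 - phi_11 rho(1)] = [-0.4154 - (-0.0212)(-0.0212)] / [1 - (-0.0212)(-0.0212)]
         = -0.41584944 / 0.99955056 = -0.416.
Therefore phi_{22} = -0.4160.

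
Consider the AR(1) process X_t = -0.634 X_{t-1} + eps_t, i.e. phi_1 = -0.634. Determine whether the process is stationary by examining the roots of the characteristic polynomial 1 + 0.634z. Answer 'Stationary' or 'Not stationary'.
\text{Stationary}

The AR(p) characteristic polynomial is P(z) = 1 + 0.634z.
Stationarity requires all roots to lie outside the unit circle, i.e. |z| > 1 for every root.
This is linear in z: 1 + (0.634) z = 0  =>  z = -1/(0.634) = -1.577287,  |z| = 1.577287.
Moduli of all roots: 1.5773.
All moduli strictly greater than 1? Yes.
Verdict: Stationary.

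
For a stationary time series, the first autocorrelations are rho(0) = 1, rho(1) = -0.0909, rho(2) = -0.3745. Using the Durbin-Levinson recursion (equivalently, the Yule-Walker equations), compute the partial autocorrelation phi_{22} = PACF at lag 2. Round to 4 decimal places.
\phi_{22} = -0.3860

The PACF at lag k is phi_{kk}, the last component of the solution
to the Yule-Walker system G_k phi = r_k where
  (G_k)_{ij} = rho(|i - j|), (r_k)_i = rho(i), i,j = 1..k.
Equivalently, Durbin-Levinson gives phi_{kk} iteratively:
  phi_{11} = rho(1)
  phi_{kk} = [rho(k) - sum_{j=1..k-1} phi_{k-1,j} rho(k-j)]
            / [1 - sum_{j=1..k-1} phi_{k-1,j} rho(j)],
  phi_{k,j} = phi_{k-1,j} - phi_{kk} phi_{k-1,k-j},  j = 1..k-1.
Step k = 1:
  phi_11 = rho(1) = -0.0909.
Step k = 2:
  phi_22 = [rho(2) - phi_11 rho(1)] / [1 - phi_11 rho(1)] = [-0.3745 - (-0.0909)(-0.0909)] / [1 - (-0.0909)(-0.0909)]
         = -0.38276281 / 0.99173719 = -0.386.
Therefore phi_{22} = -0.3860.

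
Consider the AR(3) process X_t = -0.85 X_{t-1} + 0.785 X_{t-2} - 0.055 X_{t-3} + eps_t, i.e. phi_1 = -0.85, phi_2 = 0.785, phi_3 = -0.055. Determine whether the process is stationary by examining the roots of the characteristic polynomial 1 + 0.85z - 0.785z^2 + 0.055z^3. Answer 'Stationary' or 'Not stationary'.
\text{Not stationary}

The AR(p) characteristic polynomial is P(z) = 1 + 0.85z - 0.785z^2 + 0.055z^3.
Stationarity requires all roots to lie outside the unit circle, i.e. |z| > 1 for every root.
Degree 3: look for a simple real root z0 first, then factor out (1 - z/z0) and solve the remaining quadratic.
Testing z0 = 2: P(2) = 1 + (0.85)(2) + (-0.785)(2)^2 + (0.055)(2)^3
  = 1 + (1.7) + (-3.14) + (0.44) = 0.  So z_0 = 2 is a root, |z_0| = 2.
Divide out the factor (1 - 0.5 z) = (1 - z/z0) (since 1/z0 = 0.5):
  P(z) = (1 - 0.5 z)(1 + (1.35) z + (-0.11) z^2)
  [check: z-coef 1.35 - (0.5) = 0.85; z^2-coef -0.11 - (0.5)(1.35) = -0.785; z^3-coef -(0.5)(-0.11) = 0.055.]
Remaining roots from the quadratic factor 1 + (1.35) z + (-0.11) z^2:
  Set 1 + (1.35) z + (-0.11) z^2 = 0, i.e. a z^2 + b z + c = 0 with a = -0.11, b = 1.35, c = 1.
  Discriminant D = b^2 - 4ac = (1.35)^2 - 4*(-0.11)*1 = 1.8225 - (-0.44) = 2.2625.
  D >= 0, so the roots are real: z = (-b +/- sqrt(D)) / (2a) = (-1.35 +/- 1.504161) / (-0.22).
    z_1 = (-1.35 + 1.504161) / (-0.22) = -0.7007,   |z_1| = 0.7007.
    z_2 = (-1.35 - 1.504161) / (-0.22) = 12.9735,   |z_2| = 12.9735.
Moduli of all roots: 2.0000, 0.7007, 12.9735.
All moduli strictly greater than 1? No.
Verdict: Not stationary.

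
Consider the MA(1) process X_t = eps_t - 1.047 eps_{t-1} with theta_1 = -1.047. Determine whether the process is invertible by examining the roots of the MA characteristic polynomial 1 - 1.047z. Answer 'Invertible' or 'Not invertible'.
\text{Not invertible}

The MA(q) characteristic polynomial is P(z) = 1 - 1.047z.
Invertibility requires all roots to lie outside the unit circle, i.e. |z| > 1 for every root.
This is linear in z: 1 + (-1.047) z = 0  =>  z = -1/(-1.047) = 0.95511,  |z| = 0.95511.
Moduli of all roots: 0.9551.
All moduli strictly greater than 1? No.
Verdict: Not invertible.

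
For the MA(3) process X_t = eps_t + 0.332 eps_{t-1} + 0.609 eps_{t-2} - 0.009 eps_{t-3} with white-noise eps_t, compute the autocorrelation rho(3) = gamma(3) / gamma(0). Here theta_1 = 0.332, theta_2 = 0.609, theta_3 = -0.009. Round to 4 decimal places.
\rho(3) = -0.0061

For an MA(q) process with theta_0 = 1, the autocovariance is
  gamma(k) = sigma^2 * sum_{i=0..q-k} theta_i * theta_{i+k},
and rho(k) = gamma(k) / gamma(0). Sigma^2 cancels.
  numerator   = (1)*(-0.009) = -0.009.
  denominator = (1)^2 + (0.332)^2 + (0.609)^2 + (-0.009)^2 = 1.481186.
  rho(3) = -0.009 / 1.481186 = -0.0061.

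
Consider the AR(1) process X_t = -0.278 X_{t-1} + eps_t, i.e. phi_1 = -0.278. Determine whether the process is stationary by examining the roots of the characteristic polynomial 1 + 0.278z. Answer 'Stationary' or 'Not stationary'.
\text{Stationary}

The AR(p) characteristic polynomial is P(z) = 1 + 0.278z.
Stationarity requires all roots to lie outside the unit circle, i.e. |z| > 1 for every root.
This is linear in z: 1 + (0.278) z = 0  =>  z = -1/(0.278) = -3.597122,  |z| = 3.597122.
Moduli of all roots: 3.5971.
All moduli strictly greater than 1? Yes.
Verdict: Stationary.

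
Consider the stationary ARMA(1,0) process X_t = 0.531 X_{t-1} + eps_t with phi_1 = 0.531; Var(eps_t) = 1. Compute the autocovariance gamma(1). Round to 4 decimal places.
\gamma(1) = 0.7395

Multiply the model equation by X_{t-k} and take expectations. With theta_0 = psi_0 = 1 and psi_j the MA(infinity) weights, this gives
  gamma(k) - sum_i phi_i gamma(k-i) = c_k,
  c_k = sigma^2 * sum_{j=k..q} theta_j psi_{j-k}   (c_k = 0 for k > q),
using gamma(-m) = gamma(m).
Pure AR (q = 0): c_0 = sigma^2 = 1, c_k = 0 for k >= 1.
Equations for k = 0 and k = 1 (AR order 1):
  gamma(0) = phi_1 gamma(1) + c_0
  gamma(1) = phi_1 gamma(0) + c_1
Substituting the second into the first: gamma(0) (1 - phi_1^2) = c_0 + phi_1 c_1, so
  gamma(0) = c_0 / (1 - phi_1^2) = 1 / (1 - (0.531)^2) = 1 / 0.718039 = 1.392682.
  gamma(1) = phi_1 gamma(0) = (0.531)(1.392682) = 0.739514.
Therefore gamma(1) = 0.7395 (to 4 decimal places).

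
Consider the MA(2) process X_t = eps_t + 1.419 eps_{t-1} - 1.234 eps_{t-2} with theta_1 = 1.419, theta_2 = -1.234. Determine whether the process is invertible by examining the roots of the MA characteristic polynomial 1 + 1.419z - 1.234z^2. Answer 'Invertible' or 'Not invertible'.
\text{Not invertible}

The MA(q) characteristic polynomial is P(z) = 1 + 1.419z - 1.234z^2.
Invertibility requires all roots to lie outside the unit circle, i.e. |z| > 1 for every root.
Set 1 + (1.419) z + (-1.234) z^2 = 0, i.e. a z^2 + b z + c = 0 with a = -1.234, b = 1.419, c = 1.
Discriminant D = b^2 - 4ac = (1.419)^2 - 4*(-1.234)*1 = 2.013561 - (-4.936) = 6.949561.
D >= 0, so the roots are real: z = (-b +/- sqrt(D)) / (2a) = (-1.419 +/- 2.636202) / (-2.468).
  z_1 = (-1.419 + 2.636202) / (-2.468) = -0.4932,   |z_1| = 0.4932.
  z_2 = (-1.419 - 2.636202) / (-2.468) = 1.6431,   |z_2| = 1.6431.
Moduli of all roots: 0.4932, 1.6431.
All moduli strictly greater than 1? No.
Verdict: Not invertible.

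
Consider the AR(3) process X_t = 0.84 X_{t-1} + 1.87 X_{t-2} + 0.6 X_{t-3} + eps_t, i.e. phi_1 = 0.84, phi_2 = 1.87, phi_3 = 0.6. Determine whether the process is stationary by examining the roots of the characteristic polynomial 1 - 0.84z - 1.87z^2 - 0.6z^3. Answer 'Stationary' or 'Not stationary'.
\text{Not stationary}

The AR(p) characteristic polynomial is P(z) = 1 - 0.84z - 1.87z^2 - 0.6z^3.
Stationarity requires all roots to lie outside the unit circle, i.e. |z| > 1 for every root.
Degree 3: look for a simple real root z0 first, then factor out (1 - z/z0) and solve the remaining quadratic.
Testing z0 = -2: P(-2) = 1 + (-0.84)(-2) + (-1.87)(-2)^2 + (-0.6)(-2)^3
  = 1 + (1.68) + (-7.48) + (4.8) = 0.  So z_0 = -2 is a root, |z_0| = 2.
Divide out the factor (1 + 0.5 z) = (1 - z/z0) (since 1/z0 = -0.5):
  P(z) = (1 + 0.5 z)(1 + (-1.34) z + (-1.2) z^2)
  [check: z-coef -1.34 - (-0.5) = -0.84; z^2-coef -1.2 - (-0.5)(-1.34) = -1.87; z^3-coef -(-0.5)(-1.2) = -0.6.]
Remaining roots from the quadratic factor 1 + (-1.34) z + (-1.2) z^2:
  Set 1 + (-1.34) z + (-1.2) z^2 = 0, i.e. a z^2 + b z + c = 0 with a = -1.2, b = -1.34, c = 1.
  Discriminant D = b^2 - 4ac = (-1.34)^2 - 4*(-1.2)*1 = 1.7956 - (-4.8) = 6.5956.
  D >= 0, so the roots are real: z = (-b +/- sqrt(D)) / (2a) = (1.34 +/- 2.56819) / (-2.4).
    z_1 = (1.34 + 2.56819) / (-2.4) = -1.6284,   |z_1| = 1.6284.
    z_2 = (1.34 - 2.56819) / (-2.4) = 0.5117,   |z_2| = 0.5117.
Moduli of all roots: 2.0000, 1.6284, 0.5117.
All moduli strictly greater than 1? No.
Verdict: Not stationary.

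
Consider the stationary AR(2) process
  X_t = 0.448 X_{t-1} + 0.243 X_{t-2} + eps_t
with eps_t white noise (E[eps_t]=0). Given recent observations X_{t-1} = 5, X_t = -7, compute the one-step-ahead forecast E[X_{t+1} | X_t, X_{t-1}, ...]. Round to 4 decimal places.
E[X_{t+1} \mid \mathcal F_t] = -1.9210

For an AR(p) model X_t = c + sum_i phi_i X_{t-i} + eps_t, the
one-step-ahead conditional mean is
  E[X_{t+1} | X_t, ...] = c + sum_i phi_i X_{t+1-i}.
Substitute known values:
  E[X_{t+1} | ...] = (0.448) * (-7) + (0.243) * (5)
                   = -1.9210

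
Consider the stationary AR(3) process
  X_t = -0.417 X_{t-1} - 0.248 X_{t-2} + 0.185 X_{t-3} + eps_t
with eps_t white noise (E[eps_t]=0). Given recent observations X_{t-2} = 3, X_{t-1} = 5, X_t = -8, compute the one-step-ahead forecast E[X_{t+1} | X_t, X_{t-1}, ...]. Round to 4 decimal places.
E[X_{t+1} \mid \mathcal F_t] = 2.6510

For an AR(p) model X_t = c + sum_i phi_i X_{t-i} + eps_t, the
one-step-ahead conditional mean is
  E[X_{t+1} | X_t, ...] = c + sum_i phi_i X_{t+1-i}.
Substitute known values:
  E[X_{t+1} | ...] = (-0.417) * (-8) + (-0.248) * (5) + (0.185) * (3)
                   = 2.6510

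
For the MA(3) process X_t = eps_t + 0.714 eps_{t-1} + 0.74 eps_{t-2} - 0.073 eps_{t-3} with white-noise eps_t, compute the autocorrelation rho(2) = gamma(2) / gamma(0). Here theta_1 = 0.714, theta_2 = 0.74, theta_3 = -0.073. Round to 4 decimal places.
\rho(2) = 0.3335

For an MA(q) process with theta_0 = 1, the autocovariance is
  gamma(k) = sigma^2 * sum_{i=0..q-k} theta_i * theta_{i+k},
and rho(k) = gamma(k) / gamma(0). Sigma^2 cancels.
  numerator   = (1)*(0.74) + (0.714)*(-0.073) = 0.687878.
  denominator = (1)^2 + (0.714)^2 + (0.74)^2 + (-0.073)^2 = 2.062725.
  rho(2) = 0.687878 / 2.062725 = 0.3335.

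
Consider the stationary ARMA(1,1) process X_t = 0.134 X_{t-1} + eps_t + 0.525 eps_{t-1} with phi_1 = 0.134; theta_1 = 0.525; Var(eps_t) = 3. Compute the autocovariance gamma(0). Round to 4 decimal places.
\gamma(0) = 4.3267

Multiply the model equation by X_{t-k} and take expectations. With theta_0 = psi_0 = 1 and psi_j the MA(infinity) weights, this gives
  gamma(k) - sum_i phi_i gamma(k-i) = c_k,
  c_k = sigma^2 * sum_{j=k..q} theta_j psi_{j-k}   (c_k = 0 for k > q),
using gamma(-m) = gamma(m).
psi-weights needed (psi_j = theta_j + sum_i phi_i psi_{j-i}):
  psi_1 = theta_1 + phi_1 = 0.525 + (0.134) = 0.659
Right-hand sides:
  c_0 = sigma^2 (1 + theta_1 psi_1) = 3 * (1 + (0.525)(0.659)) = 3 * 1.345975 = 4.037925
  c_1 = sigma^2 theta_1 = 3 * (0.525) = 1.575
  c_2 = 0
Equations for k = 0 and k = 1 (AR order 1):
  gamma(0) = phi_1 gamma(1) + c_0
  gamma(1) = phi_1 gamma(0) + c_1
Substituting the second into the first: gamma(0) (1 - phi_1^2) = c_0 + phi_1 c_1, so
  gamma(0) = (c_0 + phi_1 c_1) / (1 - phi_1^2) = (4.037925 + (0.134)(1.575)) / (1 - (0.134)^2) = 4.248975 / 0.982044 = 4.326665.
Therefore gamma(0) = 4.3267 (to 4 decimal places).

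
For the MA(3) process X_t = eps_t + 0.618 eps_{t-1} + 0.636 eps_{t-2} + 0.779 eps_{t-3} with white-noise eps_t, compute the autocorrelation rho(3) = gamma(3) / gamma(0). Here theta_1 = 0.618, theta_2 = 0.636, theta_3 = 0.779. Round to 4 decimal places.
\rho(3) = 0.3255

For an MA(q) process with theta_0 = 1, the autocovariance is
  gamma(k) = sigma^2 * sum_{i=0..q-k} theta_i * theta_{i+k},
and rho(k) = gamma(k) / gamma(0). Sigma^2 cancels.
  numerator   = (1)*(0.779) = 0.779.
  denominator = (1)^2 + (0.618)^2 + (0.636)^2 + (0.779)^2 = 2.393261.
  rho(3) = 0.779 / 2.393261 = 0.3255.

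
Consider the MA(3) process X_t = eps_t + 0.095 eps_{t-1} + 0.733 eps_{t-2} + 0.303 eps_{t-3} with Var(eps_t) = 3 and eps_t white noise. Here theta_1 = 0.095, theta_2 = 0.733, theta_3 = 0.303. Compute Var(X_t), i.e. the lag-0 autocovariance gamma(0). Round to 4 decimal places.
\gamma(0) = 4.9144

For an MA(q) process X_t = eps_t + sum_i theta_i eps_{t-i} with
Var(eps_t) = sigma^2, the variance is
  gamma(0) = sigma^2 * (1 + sum_i theta_i^2).
  sum_i theta_i^2 = (0.095)^2 + (0.733)^2 + (0.303)^2 = 0.009025 + 0.537289 + 0.091809 = 0.638123.
  gamma(0) = 3 * (1 + 0.638123) = 3 * 1.638123 = 4.914369, which rounds to 4.9144.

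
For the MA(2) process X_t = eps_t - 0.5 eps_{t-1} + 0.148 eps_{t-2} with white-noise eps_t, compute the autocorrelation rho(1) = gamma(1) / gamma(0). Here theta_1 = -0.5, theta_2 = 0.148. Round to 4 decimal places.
\rho(1) = -0.4513

For an MA(q) process with theta_0 = 1, the autocovariance is
  gamma(k) = sigma^2 * sum_{i=0..q-k} theta_i * theta_{i+k},
and rho(k) = gamma(k) / gamma(0). Sigma^2 cancels.
  numerator   = (1)*(-0.5) + (-0.5)*(0.148) = -0.574.
  denominator = (1)^2 + (-0.5)^2 + (0.148)^2 = 1.271904.
  rho(1) = -0.574 / 1.271904 = -0.4513.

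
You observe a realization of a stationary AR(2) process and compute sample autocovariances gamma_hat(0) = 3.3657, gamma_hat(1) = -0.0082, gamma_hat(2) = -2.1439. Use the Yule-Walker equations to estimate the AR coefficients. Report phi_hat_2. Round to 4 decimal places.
\hat\phi_{2} = -0.6370

The Yule-Walker equations for an AR(p) process read, in matrix form,
  Gamma_p phi = r_p,   with   (Gamma_p)_{ij} = gamma(|i - j|),
                       (r_p)_i = gamma(i),   i,j = 1..p.
Substitute the sample gammas (Toeplitz matrix and right-hand side of size 2):
  Gamma_p = [[3.3657, -0.0082], [-0.0082, 3.3657]]
  r_p     = [-0.0082, -2.1439]
Written out:
  3.3657 phi_1 - 0.0082 phi_2 = -0.0082
  -0.0082 phi_1 + 3.3657 phi_2 = -2.1439
Solve by Cramer's rule:
  det = gamma(0)^2 - gamma(1)^2 = (3.3657)^2 - (-0.0082)^2 = 11.32793649 - 0.00006724 = 11.32786925
  phi_hat_1 = [gamma(1) gamma(0) - gamma(1) gamma(2)] / det = [(-0.0082)(3.3657) - (-0.0082)(-2.1439)] / 11.32786925 = -0.04517872 / 11.32786925 = -0.004
  phi_hat_2 = [gamma(0) gamma(2) - gamma(1)^2] / det = [(3.3657)(-2.1439) - (-0.0082)^2] / 11.32786925 = -7.21579147 / 11.32786925 = -0.637
So phi_hat = [-0.0040, -0.6370].
Therefore phi_hat_2 = -0.6370.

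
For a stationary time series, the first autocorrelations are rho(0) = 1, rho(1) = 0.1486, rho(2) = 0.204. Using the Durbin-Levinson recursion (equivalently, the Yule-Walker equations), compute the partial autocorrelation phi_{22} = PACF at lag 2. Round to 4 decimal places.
\phi_{22} = 0.1860

The PACF at lag k is phi_{kk}, the last component of the solution
to the Yule-Walker system G_k phi = r_k where
  (G_k)_{ij} = rho(|i - j|), (r_k)_i = rho(i), i,j = 1..k.
Equivalently, Durbin-Levinson gives phi_{kk} iteratively:
  phi_{11} = rho(1)
  phi_{kk} = [rho(k) - sum_{j=1..k-1} phi_{k-1,j} rho(k-j)]
            / [1 - sum_{j=1..k-1} phi_{k-1,j} rho(j)],
  phi_{k,j} = phi_{k-1,j} - phi_{kk} phi_{k-1,k-j},  j = 1..k-1.
Step k = 1:
  phi_11 = rho(1) = 0.1486.
Step k = 2:
  phi_22 = [rho(2) - phi_11 rho(1)] / [1 - phi_11 rho(1)] = [0.204 - (0.1486)(0.1486)] / [1 - (0.1486)(0.1486)]
         = 0.18191804 / 0.97791804 = 0.186.
Therefore phi_{22} = 0.1860.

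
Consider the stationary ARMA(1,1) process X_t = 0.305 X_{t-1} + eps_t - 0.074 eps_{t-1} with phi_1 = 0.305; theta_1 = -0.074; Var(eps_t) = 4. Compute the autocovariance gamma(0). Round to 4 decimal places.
\gamma(0) = 4.2353

Multiply the model equation by X_{t-k} and take expectations. With theta_0 = psi_0 = 1 and psi_j the MA(infinity) weights, this gives
  gamma(k) - sum_i phi_i gamma(k-i) = c_k,
  c_k = sigma^2 * sum_{j=k..q} theta_j psi_{j-k}   (c_k = 0 for k > q),
using gamma(-m) = gamma(m).
psi-weights needed (psi_j = theta_j + sum_i phi_i psi_{j-i}):
  psi_1 = theta_1 + phi_1 = -0.074 + (0.305) = 0.231
Right-hand sides:
  c_0 = sigma^2 (1 + theta_1 psi_1) = 4 * (1 + (-0.074)(0.231)) = 4 * 0.982906 = 3.931624
  c_1 = sigma^2 theta_1 = 4 * (-0.074) = -0.296
  c_2 = 0
Equations for k = 0 and k = 1 (AR order 1):
  gamma(0) = phi_1 gamma(1) + c_0
  gamma(1) = phi_1 gamma(0) + c_1
Substituting the second into the first: gamma(0) (1 - phi_1^2) = c_0 + phi_1 c_1, so
  gamma(0) = (c_0 + phi_1 c_1) / (1 - phi_1^2) = (3.931624 + (0.305)(-0.296)) / (1 - (0.305)^2) = 3.841344 / 0.906975 = 4.235336.
Therefore gamma(0) = 4.2353 (to 4 decimal places).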